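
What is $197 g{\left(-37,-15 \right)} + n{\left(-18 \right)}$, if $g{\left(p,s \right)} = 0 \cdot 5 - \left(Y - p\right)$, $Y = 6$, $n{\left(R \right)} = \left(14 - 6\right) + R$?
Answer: $-8481$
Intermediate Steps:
$n{\left(R \right)} = 8 + R$
$g{\left(p,s \right)} = -6 + p$ ($g{\left(p,s \right)} = 0 \cdot 5 + \left(p - 6\right) = 0 + \left(p - 6\right) = 0 + \left(-6 + p\right) = -6 + p$)
$197 g{\left(-37,-15 \right)} + n{\left(-18 \right)} = 197 \left(-6 - 37\right) + \left(8 - 18\right) = 197 \left(-43\right) - 10 = -8471 - 10 = -8481$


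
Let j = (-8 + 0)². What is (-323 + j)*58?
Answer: -15022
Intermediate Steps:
j = 64 (j = (-8)² = 64)
(-323 + j)*58 = (-323 + 64)*58 = -259*58 = -15022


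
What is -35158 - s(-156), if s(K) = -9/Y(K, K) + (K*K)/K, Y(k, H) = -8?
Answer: -280025/8 ≈ -35003.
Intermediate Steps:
s(K) = 9/8 + K (s(K) = -9/(-8) + (K*K)/K = -9*(-⅛) + K²/K = 9/8 + K)
-35158 - s(-156) = -35158 - (9/8 - 156) = -35158 - 1*(-1239/8) = -35158 + 1239/8 = -280025/8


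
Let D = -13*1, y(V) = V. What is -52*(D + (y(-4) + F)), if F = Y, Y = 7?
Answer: 520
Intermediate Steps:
D = -13
F = 7
-52*(D + (y(-4) + F)) = -52*(-13 + (-4 + 7)) = -52*(-13 + 3) = -52*(-10) = 520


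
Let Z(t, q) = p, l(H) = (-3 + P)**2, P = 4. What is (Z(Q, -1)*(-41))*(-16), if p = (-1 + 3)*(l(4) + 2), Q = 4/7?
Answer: 3936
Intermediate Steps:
Q = 4/7 (Q = 4*(1/7) = 4/7 ≈ 0.57143)
l(H) = 1 (l(H) = (-3 + 4)**2 = 1**2 = 1)
p = 6 (p = (-1 + 3)*(1 + 2) = 2*3 = 6)
Z(t, q) = 6
(Z(Q, -1)*(-41))*(-16) = (6*(-41))*(-16) = -246*(-16) = 3936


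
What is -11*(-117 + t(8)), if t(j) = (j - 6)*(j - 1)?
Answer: 1133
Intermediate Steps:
t(j) = (-1 + j)*(-6 + j) (t(j) = (-6 + j)*(-1 + j) = (-1 + j)*(-6 + j))
-11*(-117 + t(8)) = -11*(-117 + (6 + 8**2 - 7*8)) = -11*(-117 + (6 + 64 - 56)) = -11*(-117 + 14) = -11*(-103) = 1133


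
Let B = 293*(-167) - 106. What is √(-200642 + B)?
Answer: I*√249679 ≈ 499.68*I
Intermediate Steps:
B = -49037 (B = -48931 - 106 = -49037)
√(-200642 + B) = √(-200642 - 49037) = √(-249679) = I*√249679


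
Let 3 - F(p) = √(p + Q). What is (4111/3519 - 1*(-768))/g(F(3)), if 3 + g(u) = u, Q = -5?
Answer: 2706703*I*√2/7038 ≈ 543.88*I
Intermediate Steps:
F(p) = 3 - √(-5 + p) (F(p) = 3 - √(p - 5) = 3 - √(-5 + p))
g(u) = -3 + u
(4111/3519 - 1*(-768))/g(F(3)) = (4111/3519 - 1*(-768))/(-3 + (3 - √(-5 + 3))) = (4111*(1/3519) + 768)/(-3 + (3 - √(-2))) = (4111/3519 + 768)/(-3 + (3 - I*√2)) = 2706703/(3519*(-3 + (3 - I*√2))) = 2706703/(3519*((-I*√2))) = 2706703*(I*√2/2)/3519 = 2706703*I*√2/7038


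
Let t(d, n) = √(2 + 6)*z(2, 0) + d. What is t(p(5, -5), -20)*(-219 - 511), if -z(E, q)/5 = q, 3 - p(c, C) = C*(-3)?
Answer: 8760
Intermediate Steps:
p(c, C) = 3 + 3*C (p(c, C) = 3 - C*(-3) = 3 - (-3)*C = 3 + 3*C)
z(E, q) = -5*q
t(d, n) = d (t(d, n) = √(2 + 6)*(-5*0) + d = √8*0 + d = (2*√2)*0 + d = 0 + d = d)
t(p(5, -5), -20)*(-219 - 511) = (3 + 3*(-5))*(-219 - 511) = (3 - 15)*(-730) = -12*(-730) = 8760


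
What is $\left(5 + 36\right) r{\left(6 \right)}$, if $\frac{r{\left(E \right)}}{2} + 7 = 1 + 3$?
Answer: $-246$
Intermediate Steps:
$r{\left(E \right)} = -6$ ($r{\left(E \right)} = -14 + 2 \left(1 + 3\right) = -14 + 2 \cdot 4 = -14 + 8 = -6$)
$\left(5 + 36\right) r{\left(6 \right)} = \left(5 + 36\right) \left(-6\right) = 41 \left(-6\right) = -246$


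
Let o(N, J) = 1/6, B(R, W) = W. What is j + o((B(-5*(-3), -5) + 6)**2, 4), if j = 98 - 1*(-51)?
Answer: 895/6 ≈ 149.17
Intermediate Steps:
j = 149 (j = 98 + 51 = 149)
o(N, J) = 1/6
j + o((B(-5*(-3), -5) + 6)**2, 4) = 149 + 1/6 = 895/6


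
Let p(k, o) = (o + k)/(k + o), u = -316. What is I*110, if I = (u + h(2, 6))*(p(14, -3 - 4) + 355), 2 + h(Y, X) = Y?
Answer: -12374560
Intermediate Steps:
h(Y, X) = -2 + Y
p(k, o) = 1 (p(k, o) = (k + o)/(k + o) = 1)
I = -112496 (I = (-316 + (-2 + 2))*(1 + 355) = (-316 + 0)*356 = -316*356 = -112496)
I*110 = -112496*110 = -12374560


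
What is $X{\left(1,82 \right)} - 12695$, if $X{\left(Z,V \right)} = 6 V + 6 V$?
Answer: $-11711$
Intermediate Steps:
$X{\left(Z,V \right)} = 12 V$
$X{\left(1,82 \right)} - 12695 = 12 \cdot 82 - 12695 = 984 - 12695 = -11711$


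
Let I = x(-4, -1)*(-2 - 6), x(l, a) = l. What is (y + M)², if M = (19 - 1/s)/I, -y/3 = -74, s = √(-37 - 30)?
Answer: 1699693821/34304 + 7123*I*√67/34304 ≈ 49548.0 + 1.6996*I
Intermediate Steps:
s = I*√67 (s = √(-67) = I*√67 ≈ 8.1853*I)
y = 222 (y = -3*(-74) = 222)
I = 32 (I = -4*(-2 - 6) = -4*(-8) = 32)
M = 19/32 + I*√67/2144 (M = (19 - 1/(I*√67))/32 = (19 - (-1)*I*√67/67)*(1/32) = (19 + I*√67/67)*(1/32) = 19/32 + I*√67/2144 ≈ 0.59375 + 0.0038178*I)
(y + M)² = (222 + (19/32 + I*√67/2144))² = (7123/32 + I*√67/2144)²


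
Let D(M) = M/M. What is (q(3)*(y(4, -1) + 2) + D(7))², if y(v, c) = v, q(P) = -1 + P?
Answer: 169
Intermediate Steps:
D(M) = 1
(q(3)*(y(4, -1) + 2) + D(7))² = ((-1 + 3)*(4 + 2) + 1)² = (2*6 + 1)² = (12 + 1)² = 13² = 169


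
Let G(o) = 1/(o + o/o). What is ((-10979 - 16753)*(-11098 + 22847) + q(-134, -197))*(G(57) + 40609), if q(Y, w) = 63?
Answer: -767418888670215/58 ≈ -1.3231e+13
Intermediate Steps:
G(o) = 1/(1 + o) (G(o) = 1/(o + 1) = 1/(1 + o))
((-10979 - 16753)*(-11098 + 22847) + q(-134, -197))*(G(57) + 40609) = ((-10979 - 16753)*(-11098 + 22847) + 63)*(1/(1 + 57) + 40609) = (-27732*11749 + 63)*(1/58 + 40609) = (-325823268 + 63)*(1/58 + 40609) = -325823205*2355323/58 = -767418888670215/58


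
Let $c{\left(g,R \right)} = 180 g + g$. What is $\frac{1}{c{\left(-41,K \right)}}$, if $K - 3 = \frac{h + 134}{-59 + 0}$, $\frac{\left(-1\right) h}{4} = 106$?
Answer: $- \frac{1}{7421} \approx -0.00013475$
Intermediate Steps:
$h = -424$ ($h = \left(-4\right) 106 = -424$)
$K = \frac{467}{59}$ ($K = 3 + \frac{-424 + 134}{-59 + 0} = 3 - \frac{290}{-59} = 3 - - \frac{290}{59} = 3 + \frac{290}{59} = \frac{467}{59} \approx 7.9153$)
$c{\left(g,R \right)} = 181 g$
$\frac{1}{c{\left(-41,K \right)}} = \frac{1}{181 \left(-41\right)} = \frac{1}{-7421} = - \frac{1}{7421}$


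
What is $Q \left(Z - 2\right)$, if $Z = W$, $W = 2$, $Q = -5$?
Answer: $0$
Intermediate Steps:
$Z = 2$
$Q \left(Z - 2\right) = - 5 \left(2 - 2\right) = \left(-5\right) 0 = 0$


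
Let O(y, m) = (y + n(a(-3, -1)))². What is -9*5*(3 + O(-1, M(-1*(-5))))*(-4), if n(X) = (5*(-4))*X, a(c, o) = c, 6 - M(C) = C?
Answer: 627120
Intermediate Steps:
M(C) = 6 - C
n(X) = -20*X
O(y, m) = (60 + y)² (O(y, m) = (y - 20*(-3))² = (y + 60)² = (60 + y)²)
-9*5*(3 + O(-1, M(-1*(-5))))*(-4) = -9*5*(3 + (60 - 1)²)*(-4) = -9*5*(3 + 59²)*(-4) = -9*5*(3 + 3481)*(-4) = -9*5*3484*(-4) = -156780*(-4) = -9*(-69680) = 627120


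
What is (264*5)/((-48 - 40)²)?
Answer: 15/88 ≈ 0.17045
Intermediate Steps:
(264*5)/((-48 - 40)²) = 1320/((-88)²) = 1320/7744 = 1320*(1/7744) = 15/88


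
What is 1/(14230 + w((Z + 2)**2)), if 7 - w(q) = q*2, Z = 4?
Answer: 1/14165 ≈ 7.0597e-5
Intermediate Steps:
w(q) = 7 - 2*q (w(q) = 7 - q*2 = 7 - 2*q)
1/(14230 + w((Z + 2)**2)) = 1/(14230 + (7 - 2*(4 + 2)**2)) = 1/(14230 + (7 - 2*6**2)) = 1/(14230 + (7 - 2*36)) = 1/(14230 + (7 - 72)) = 1/(14230 - 65) = 1/14165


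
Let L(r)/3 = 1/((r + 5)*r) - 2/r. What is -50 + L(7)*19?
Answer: -1837/28 ≈ -65.607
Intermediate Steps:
L(r) = -6/r + 3/(r*(5 + r)) (L(r) = 3*(1/((r + 5)*r) - 2/r) = 3*(1/((5 + r)*r) - 2/r) = 3*(1/(r*(5 + r)) - 2/r) = 3*(-2/r + 1/(r*(5 + r))) = -6/r + 3/(r*(5 + r)))
-50 + L(7)*19 = -50 + (3*(-9 - 2*7)/(7*(5 + 7)))*19 = -50 + (3*(⅐)*(-9 - 14)/12)*19 = -50 + (3*(⅐)*(1/12)*(-23))*19 = -50 - 23/28*19 = -50 - 437/28 = -1837/28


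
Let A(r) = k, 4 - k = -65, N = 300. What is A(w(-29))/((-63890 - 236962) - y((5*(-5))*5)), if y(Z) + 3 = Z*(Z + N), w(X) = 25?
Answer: -69/278974 ≈ -0.00024734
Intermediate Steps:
y(Z) = -3 + Z*(300 + Z) (y(Z) = -3 + Z*(Z + 300) = -3 + Z*(300 + Z))
k = 69 (k = 4 - 1*(-65) = 4 + 65 = 69)
A(r) = 69
A(w(-29))/((-63890 - 236962) - y((5*(-5))*5)) = 69/((-63890 - 236962) - (-3 + ((5*(-5))*5)² + 300*((5*(-5))*5))) = 69/(-300852 - (-3 + (-25*5)² + 300*(-25*5))) = 69/(-300852 - (-3 + (-125)² + 300*(-125))) = 69/(-300852 - (-3 + 15625 - 37500)) = 69/(-300852 - 1*(-21878)) = 69/(-300852 + 21878) = 69/(-278974) = 69*(-1/278974) = -69/278974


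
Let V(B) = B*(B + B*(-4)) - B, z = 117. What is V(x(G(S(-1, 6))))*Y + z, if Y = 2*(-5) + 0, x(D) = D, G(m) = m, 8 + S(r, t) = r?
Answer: 2457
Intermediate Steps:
S(r, t) = -8 + r
V(B) = -B - 3*B² (V(B) = B*(B - 4*B) - B = B*(-3*B) - B = -3*B² - B = -B - 3*B²)
Y = -10 (Y = -10 + 0 = -10)
V(x(G(S(-1, 6))))*Y + z = -(-8 - 1)*(1 + 3*(-8 - 1))*(-10) + 117 = -1*(-9)*(1 + 3*(-9))*(-10) + 117 = -1*(-9)*(1 - 27)*(-10) + 117 = -1*(-9)*(-26)*(-10) + 117 = -234*(-10) + 117 = 2340 + 117 = 2457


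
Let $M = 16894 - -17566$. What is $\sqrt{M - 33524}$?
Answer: $6 \sqrt{26} \approx 30.594$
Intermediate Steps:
$M = 34460$ ($M = 16894 + 17566 = 34460$)
$\sqrt{M - 33524} = \sqrt{34460 - 33524} = \sqrt{936} = 6 \sqrt{26}$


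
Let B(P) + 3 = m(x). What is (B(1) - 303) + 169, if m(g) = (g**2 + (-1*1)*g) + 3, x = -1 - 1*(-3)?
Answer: -132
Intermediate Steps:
x = 2 (x = -1 + 3 = 2)
m(g) = 3 + g**2 - g (m(g) = (g**2 - g) + 3 = 3 + g**2 - g)
B(P) = 2 (B(P) = -3 + (3 + 2**2 - 1*2) = -3 + (3 + 4 - 2) = -3 + 5 = 2)
(B(1) - 303) + 169 = (2 - 303) + 169 = -301 + 169 = -132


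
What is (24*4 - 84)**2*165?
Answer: 23760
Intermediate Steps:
(24*4 - 84)**2*165 = (96 - 84)**2*165 = 12**2*165 = 144*165 = 23760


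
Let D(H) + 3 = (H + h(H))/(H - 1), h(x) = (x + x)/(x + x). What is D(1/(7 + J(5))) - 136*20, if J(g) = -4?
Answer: -2725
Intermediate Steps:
h(x) = 1 (h(x) = (2*x)/((2*x)) = (2*x)*(1/(2*x)) = 1)
D(H) = -3 + (1 + H)/(-1 + H) (D(H) = -3 + (H + 1)/(H - 1) = -3 + (1 + H)/(-1 + H))
D(1/(7 + J(5))) - 136*20 = 2*(2 - 1/(7 - 4))/(-1 + 1/(7 - 4)) - 136*20 = 2*(2 - 1/3)/(-1 + 1/3) - 2720 = 2*(2 - 1*⅓)/(-1 + ⅓) - 2720 = 2*(2 - ⅓)/(-⅔) - 2720 = 2*(-3/2)*(5/3) - 2720 = -5 - 2720 = -2725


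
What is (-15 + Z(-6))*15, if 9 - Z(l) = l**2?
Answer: -630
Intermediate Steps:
Z(l) = 9 - l**2
(-15 + Z(-6))*15 = (-15 + (9 - 1*(-6)**2))*15 = (-15 + (9 - 1*36))*15 = (-15 + (9 - 36))*15 = (-15 - 27)*15 = -42*15 = -630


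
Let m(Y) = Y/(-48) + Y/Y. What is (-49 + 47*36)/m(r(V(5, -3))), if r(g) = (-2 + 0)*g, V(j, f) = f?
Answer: 13144/7 ≈ 1877.7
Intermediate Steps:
r(g) = -2*g
m(Y) = 1 - Y/48 (m(Y) = Y*(-1/48) + 1 = -Y/48 + 1 = 1 - Y/48)
(-49 + 47*36)/m(r(V(5, -3))) = (-49 + 47*36)/(1 - (-1)*(-3)/24) = (-49 + 1692)/(1 - 1/48*6) = 1643/(1 - ⅛) = 1643/(7/8) = 1643*(8/7) = 13144/7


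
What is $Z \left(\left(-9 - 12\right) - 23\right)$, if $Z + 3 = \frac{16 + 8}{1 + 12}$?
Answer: $\frac{660}{13} \approx 50.769$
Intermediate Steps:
$Z = - \frac{15}{13}$ ($Z = -3 + \frac{16 + 8}{1 + 12} = -3 + \frac{24}{13} = - \frac{15}{13} \approx -1.1538$)
$Z \left(\left(-9 - 12\right) - 23\right) = - \frac{15 \left(\left(-9 - 12\right) - 23\right)}{13} = - \frac{15 \left(-21 - 23\right)}{13} = \left(- \frac{15}{13}\right) \left(-44\right) = \frac{660}{13}$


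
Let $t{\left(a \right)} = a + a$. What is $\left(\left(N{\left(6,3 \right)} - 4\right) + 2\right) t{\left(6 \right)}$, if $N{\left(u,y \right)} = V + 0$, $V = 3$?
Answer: $12$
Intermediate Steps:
$t{\left(a \right)} = 2 a$
$N{\left(u,y \right)} = 3$ ($N{\left(u,y \right)} = 3 + 0 = 3$)
$\left(\left(N{\left(6,3 \right)} - 4\right) + 2\right) t{\left(6 \right)} = \left(\left(3 - 4\right) + 2\right) 2 \cdot 6 = \left(-1 + 2\right) 12 = 1 \cdot 12 = 12$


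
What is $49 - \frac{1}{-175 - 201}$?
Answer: $\frac{18425}{376} \approx 49.003$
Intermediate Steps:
$49 - \frac{1}{-175 - 201} = 49 - \frac{1}{-376} = 49 - - \frac{1}{376} = 49 + \frac{1}{376} = \frac{18425}{376}$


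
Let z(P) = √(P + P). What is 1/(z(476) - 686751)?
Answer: -686751/471626935049 - 2*√238/471626935049 ≈ -1.4562e-6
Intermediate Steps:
z(P) = √2*√P (z(P) = √(2*P) = √2*√P)
1/(z(476) - 686751) = 1/(√2*√476 - 686751) = 1/(√2*(2*√119) - 686751) = 1/(2*√238 - 686751) = 1/(-686751 + 2*√238)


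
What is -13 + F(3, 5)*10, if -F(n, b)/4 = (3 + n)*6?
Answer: -1453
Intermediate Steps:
F(n, b) = -72 - 24*n (F(n, b) = -4*(3 + n)*6 = -4*(18 + 6*n) = -72 - 24*n)
-13 + F(3, 5)*10 = -13 + (-72 - 24*3)*10 = -13 + (-72 - 72)*10 = -13 - 144*10 = -13 - 1440 = -1453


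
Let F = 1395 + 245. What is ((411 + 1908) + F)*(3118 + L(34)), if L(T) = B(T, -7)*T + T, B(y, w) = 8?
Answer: 13555616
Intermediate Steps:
L(T) = 9*T (L(T) = 8*T + T = 9*T)
F = 1640
((411 + 1908) + F)*(3118 + L(34)) = ((411 + 1908) + 1640)*(3118 + 9*34) = (2319 + 1640)*(3118 + 306) = 3959*3424 = 13555616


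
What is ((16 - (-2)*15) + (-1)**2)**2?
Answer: 2209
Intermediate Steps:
((16 - (-2)*15) + (-1)**2)**2 = ((16 - 1*(-30)) + 1)**2 = ((16 + 30) + 1)**2 = (46 + 1)**2 = 47**2 = 2209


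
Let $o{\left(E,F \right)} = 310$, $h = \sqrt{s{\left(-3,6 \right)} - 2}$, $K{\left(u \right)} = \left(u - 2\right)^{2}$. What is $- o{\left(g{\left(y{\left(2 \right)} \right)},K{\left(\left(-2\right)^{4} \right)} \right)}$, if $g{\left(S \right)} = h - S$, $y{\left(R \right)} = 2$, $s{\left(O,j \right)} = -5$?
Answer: $-310$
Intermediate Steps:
$K{\left(u \right)} = \left(-2 + u\right)^{2}$
$h = i \sqrt{7}$ ($h = \sqrt{-5 - 2} = \sqrt{-7} = i \sqrt{7} \approx 2.6458 i$)
$g{\left(S \right)} = - S + i \sqrt{7}$ ($g{\left(S \right)} = i \sqrt{7} - S = - S + i \sqrt{7}$)
$- o{\left(g{\left(y{\left(2 \right)} \right)},K{\left(\left(-2\right)^{4} \right)} \right)} = \left(-1\right) 310 = -310$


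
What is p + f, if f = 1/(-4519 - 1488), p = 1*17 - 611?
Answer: -3568159/6007 ≈ -594.00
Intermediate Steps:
p = -594 (p = 17 - 611 = -594)
f = -1/6007 (f = 1/(-6007) = -1/6007 ≈ -0.00016647)
p + f = -594 - 1/6007 = -3568159/6007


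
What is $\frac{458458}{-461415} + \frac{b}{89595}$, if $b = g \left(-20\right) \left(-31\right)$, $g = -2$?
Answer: $- \frac{2776513274}{2756031795} \approx -1.0074$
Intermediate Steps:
$b = -1240$ ($b = \left(-2\right) \left(-20\right) \left(-31\right) = 40 \left(-31\right) = -1240$)
$\frac{458458}{-461415} + \frac{b}{89595} = \frac{458458}{-461415} - \frac{1240}{89595} = 458458 \left(- \frac{1}{461415}\right) - \frac{248}{17919} = - \frac{458458}{461415} - \frac{248}{17919} = - \frac{2776513274}{2756031795}$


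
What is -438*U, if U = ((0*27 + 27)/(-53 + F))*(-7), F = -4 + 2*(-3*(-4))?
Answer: -27594/11 ≈ -2508.5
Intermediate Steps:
F = 20 (F = -4 + 2*12 = -4 + 24 = 20)
U = 63/11 (U = ((0*27 + 27)/(-53 + 20))*(-7) = ((0 + 27)/(-33))*(-7) = (27*(-1/33))*(-7) = -9/11*(-7) = 63/11 ≈ 5.7273)
-438*U = -438*63/11 = -27594/11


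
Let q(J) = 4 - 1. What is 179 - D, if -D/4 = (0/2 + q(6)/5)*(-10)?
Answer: 155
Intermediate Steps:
q(J) = 3
D = 24 (D = -4*(0/2 + 3/5)*(-10) = -4*(0*(½) + 3*(⅕))*(-10) = -4*(0 + ⅗)*(-10) = -12*(-10)/5 = -4*(-6) = 24)
179 - D = 179 - 1*24 = 179 - 24 = 155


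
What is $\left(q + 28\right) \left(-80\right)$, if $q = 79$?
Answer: $-8560$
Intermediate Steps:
$\left(q + 28\right) \left(-80\right) = \left(79 + 28\right) \left(-80\right) = 107 \left(-80\right) = -8560$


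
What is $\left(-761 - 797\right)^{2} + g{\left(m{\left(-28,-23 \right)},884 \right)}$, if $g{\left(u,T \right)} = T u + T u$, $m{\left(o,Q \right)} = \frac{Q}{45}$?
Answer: $\frac{109190716}{45} \approx 2.4265 \cdot 10^{6}$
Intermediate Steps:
$m{\left(o,Q \right)} = \frac{Q}{45}$ ($m{\left(o,Q \right)} = Q \frac{1}{45} = \frac{Q}{45}$)
$g{\left(u,T \right)} = 2 T u$
$\left(-761 - 797\right)^{2} + g{\left(m{\left(-28,-23 \right)},884 \right)} = \left(-761 - 797\right)^{2} + 2 \cdot 884 \cdot \frac{1}{45} \left(-23\right) = \left(-1558\right)^{2} + 2 \cdot 884 \left(- \frac{23}{45}\right) = 2427364 - \frac{40664}{45} = \frac{109190716}{45}$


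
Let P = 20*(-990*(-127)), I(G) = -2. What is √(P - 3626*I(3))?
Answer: 2*√630463 ≈ 1588.0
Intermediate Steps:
P = 2514600 (P = 20*125730 = 2514600)
√(P - 3626*I(3)) = √(2514600 - 3626*(-2)) = √(2514600 + 7252) = √2521852 = 2*√630463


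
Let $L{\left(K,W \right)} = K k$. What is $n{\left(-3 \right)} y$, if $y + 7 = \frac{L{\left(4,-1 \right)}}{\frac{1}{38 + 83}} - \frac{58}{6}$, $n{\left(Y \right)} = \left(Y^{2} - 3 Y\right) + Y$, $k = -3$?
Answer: $-22030$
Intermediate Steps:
$n{\left(Y \right)} = Y^{2} - 2 Y$
$L{\left(K,W \right)} = - 3 K$ ($L{\left(K,W \right)} = K \left(-3\right) = - 3 K$)
$y = - \frac{4406}{3}$ ($y = -7 + \left(\frac{\left(-3\right) 4}{\frac{1}{38 + 83}} - \frac{58}{6}\right) = -7 - \left(\frac{29}{3} + \frac{12}{\frac{1}{121}}\right) = -7 - \left(\frac{29}{3} + 12 \frac{1}{\frac{1}{121}}\right) = -7 - \frac{4385}{3} = - \frac{4406}{3} \approx -1468.7$)
$n{\left(-3 \right)} y = - 3 \left(-2 - 3\right) \left(- \frac{4406}{3}\right) = \left(-3\right) \left(-5\right) \left(- \frac{4406}{3}\right) = 15 \left(- \frac{4406}{3}\right) = -22030$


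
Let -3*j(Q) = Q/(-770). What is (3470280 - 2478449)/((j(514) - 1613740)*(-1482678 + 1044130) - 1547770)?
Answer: 104142255/74308584437674 ≈ 1.4015e-6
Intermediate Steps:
j(Q) = Q/2310 (j(Q) = -Q/(3*(-770)) = -Q*(-1)/(3*770) = -(-1)*Q/2310 = Q/2310)
(3470280 - 2478449)/((j(514) - 1613740)*(-1482678 + 1044130) - 1547770) = (3470280 - 2478449)/(((1/2310)*514 - 1613740)*(-1482678 + 1044130) - 1547770) = 991831/((257/1155 - 1613740)*(-438548) - 1547770) = 991831/(-1863869443/1155*(-438548) - 1547770) = 991831/(74308746953524/105 - 1547770) = 991831/(74308584437674/105) = 991831*(105/74308584437674) = 104142255/74308584437674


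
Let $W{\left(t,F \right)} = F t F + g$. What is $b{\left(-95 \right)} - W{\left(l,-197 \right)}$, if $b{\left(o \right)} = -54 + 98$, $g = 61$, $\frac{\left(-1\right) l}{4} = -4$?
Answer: $-620961$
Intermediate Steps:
$l = 16$ ($l = \left(-4\right) \left(-4\right) = 16$)
$b{\left(o \right)} = 44$
$W{\left(t,F \right)} = 61 + t F^{2}$ ($W{\left(t,F \right)} = F t F + 61 = t F^{2} + 61 = 61 + t F^{2}$)
$b{\left(-95 \right)} - W{\left(l,-197 \right)} = 44 - \left(61 + 16 \left(-197\right)^{2}\right) = 44 - \left(61 + 16 \cdot 38809\right) = 44 - \left(61 + 620944\right) = 44 - 621005 = -620961$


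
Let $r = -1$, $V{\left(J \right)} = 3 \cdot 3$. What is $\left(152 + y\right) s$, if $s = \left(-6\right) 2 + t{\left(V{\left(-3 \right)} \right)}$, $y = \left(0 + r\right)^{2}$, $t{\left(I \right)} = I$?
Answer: $-459$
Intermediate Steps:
$V{\left(J \right)} = 9$
$y = 1$ ($y = \left(0 - 1\right)^{2} = \left(-1\right)^{2} = 1$)
$s = -3$ ($s = \left(-6\right) 2 + 9 = -12 + 9 = -3$)
$\left(152 + y\right) s = \left(152 + 1\right) \left(-3\right) = 153 \left(-3\right) = -459$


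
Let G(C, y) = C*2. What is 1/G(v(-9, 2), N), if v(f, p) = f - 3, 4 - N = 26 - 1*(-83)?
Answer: -1/24 ≈ -0.041667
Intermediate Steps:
N = -105 (N = 4 - (26 - 1*(-83)) = 4 - (26 + 83) = 4 - 1*109 = 4 - 109 = -105)
v(f, p) = -3 + f
G(C, y) = 2*C
1/G(v(-9, 2), N) = 1/(2*(-3 - 9)) = 1/(2*(-12)) = 1/(-24) = -1/24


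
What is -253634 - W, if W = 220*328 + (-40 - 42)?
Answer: -325712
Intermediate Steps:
W = 72078 (W = 72160 - 82 = 72078)
-253634 - W = -253634 - 1*72078 = -253634 - 72078 = -325712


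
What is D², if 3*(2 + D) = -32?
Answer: 1444/9 ≈ 160.44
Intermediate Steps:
D = -38/3 (D = -2 + (⅓)*(-32) = -2 - 32/3 = -38/3 ≈ -12.667)
D² = (-38/3)² = 1444/9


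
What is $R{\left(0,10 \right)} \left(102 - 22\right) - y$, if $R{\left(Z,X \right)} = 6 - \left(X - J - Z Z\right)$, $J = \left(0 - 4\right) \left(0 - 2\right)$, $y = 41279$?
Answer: $-40959$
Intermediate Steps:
$J = 8$ ($J = \left(-4\right) \left(-2\right) = 8$)
$R{\left(Z,X \right)} = 14 + Z^{2} - X$ ($R{\left(Z,X \right)} = 6 - \left(-8 + X - Z Z\right) = 6 - \left(-8 + X - Z^{2}\right) = 6 + \left(8 + Z^{2} - X\right) = 14 + Z^{2} - X$)
$R{\left(0,10 \right)} \left(102 - 22\right) - y = \left(14 + 0^{2} - 10\right) \left(102 - 22\right) - 41279 = \left(14 + 0 - 10\right) 80 - 41279 = 4 \cdot 80 - 41279 = 320 - 41279 = -40959$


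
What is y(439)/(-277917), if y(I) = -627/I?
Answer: 209/40668521 ≈ 5.1391e-6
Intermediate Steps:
y(439)/(-277917) = -627/439/(-277917) = -627*1/439*(-1/277917) = -627/439*(-1/277917) = 209/40668521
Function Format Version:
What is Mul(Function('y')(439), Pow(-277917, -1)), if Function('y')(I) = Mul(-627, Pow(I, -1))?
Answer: Rational(209, 40668521) ≈ 5.1391e-6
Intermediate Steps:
Mul(Function('y')(439), Pow(-277917, -1)) = Mul(Mul(-627, Pow(439, -1)), Pow(-277917, -1)) = Mul(Mul(-627, Rational(1, 439)), Rational(-1, 277917)) = Mul(Rational(-627, 439), Rational(-1, 277917)) = Rational(209, 40668521)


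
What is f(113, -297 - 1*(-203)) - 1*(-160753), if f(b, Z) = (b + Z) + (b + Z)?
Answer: 160791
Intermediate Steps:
f(b, Z) = 2*Z + 2*b (f(b, Z) = (Z + b) + (Z + b) = 2*Z + 2*b)
f(113, -297 - 1*(-203)) - 1*(-160753) = (2*(-297 - 1*(-203)) + 2*113) - 1*(-160753) = (2*(-297 + 203) + 226) + 160753 = (2*(-94) + 226) + 160753 = (-188 + 226) + 160753 = 38 + 160753 = 160791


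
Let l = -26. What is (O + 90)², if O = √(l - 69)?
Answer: (90 + I*√95)² ≈ 8005.0 + 1754.4*I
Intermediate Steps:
O = I*√95 (O = √(-26 - 69) = √(-95) = I*√95 ≈ 9.7468*I)
(O + 90)² = (I*√95 + 90)² = (90 + I*√95)²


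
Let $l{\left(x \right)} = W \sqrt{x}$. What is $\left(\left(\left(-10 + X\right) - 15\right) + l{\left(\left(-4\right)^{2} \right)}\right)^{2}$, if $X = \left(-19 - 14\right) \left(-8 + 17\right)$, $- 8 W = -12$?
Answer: $99856$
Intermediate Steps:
$W = \frac{3}{2}$ ($W = \left(- \frac{1}{8}\right) \left(-12\right) = \frac{3}{2} \approx 1.5$)
$X = -297$ ($X = \left(-33\right) 9 = -297$)
$l{\left(x \right)} = \frac{3 \sqrt{x}}{2}$
$\left(\left(\left(-10 + X\right) - 15\right) + l{\left(\left(-4\right)^{2} \right)}\right)^{2} = \left(\left(\left(-10 - 297\right) - 15\right) + \frac{3 \sqrt{\left(-4\right)^{2}}}{2}\right)^{2} = \left(\left(-307 - 15\right) + \frac{3 \sqrt{16}}{2}\right)^{2} = \left(-322 + \frac{3}{2} \cdot 4\right)^{2} = \left(-322 + 6\right)^{2} = \left(-316\right)^{2} = 99856$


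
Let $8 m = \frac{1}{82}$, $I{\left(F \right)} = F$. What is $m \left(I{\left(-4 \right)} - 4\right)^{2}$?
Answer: $\frac{4}{41} \approx 0.097561$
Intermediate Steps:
$m = \frac{1}{656}$ ($m = \frac{1}{8 \cdot 82} = \frac{1}{8} \cdot \frac{1}{82} = \frac{1}{656} \approx 0.0015244$)
$m \left(I{\left(-4 \right)} - 4\right)^{2} = \frac{\left(-4 - 4\right)^{2}}{656} = \frac{\left(-8\right)^{2}}{656} = \frac{1}{656} \cdot 64 = \frac{4}{41}$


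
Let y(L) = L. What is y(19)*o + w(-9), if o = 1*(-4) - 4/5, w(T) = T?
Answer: -501/5 ≈ -100.20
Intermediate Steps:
o = -24/5 (o = -4 - 4*⅕ = -4 - ⅘ = -24/5 ≈ -4.8000)
y(19)*o + w(-9) = 19*(-24/5) - 9 = -456/5 - 9 = -501/5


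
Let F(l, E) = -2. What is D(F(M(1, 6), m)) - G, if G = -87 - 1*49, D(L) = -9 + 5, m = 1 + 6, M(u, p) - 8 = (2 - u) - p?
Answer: 132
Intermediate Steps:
M(u, p) = 10 - p - u (M(u, p) = 8 + ((2 - u) - p) = 8 + (2 - p - u) = 10 - p - u)
m = 7
D(L) = -4
G = -136 (G = -87 - 49 = -136)
D(F(M(1, 6), m)) - G = -4 - 1*(-136) = -4 + 136 = 132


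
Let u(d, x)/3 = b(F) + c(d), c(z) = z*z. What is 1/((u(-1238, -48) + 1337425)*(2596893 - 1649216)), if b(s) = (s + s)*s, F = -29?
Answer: 1/5629583293831 ≈ 1.7763e-13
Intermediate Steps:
c(z) = z**2
b(s) = 2*s**2 (b(s) = (2*s)*s = 2*s**2)
u(d, x) = 5046 + 3*d**2 (u(d, x) = 3*(2*(-29)**2 + d**2) = 3*(2*841 + d**2) = 3*(1682 + d**2) = 5046 + 3*d**2)
1/((u(-1238, -48) + 1337425)*(2596893 - 1649216)) = 1/(((5046 + 3*(-1238)**2) + 1337425)*(2596893 - 1649216)) = 1/(((5046 + 3*1532644) + 1337425)*947677) = 1/(((5046 + 4597932) + 1337425)*947677) = 1/((4602978 + 1337425)*947677) = 1/(5940403*947677) = 1/5629583293831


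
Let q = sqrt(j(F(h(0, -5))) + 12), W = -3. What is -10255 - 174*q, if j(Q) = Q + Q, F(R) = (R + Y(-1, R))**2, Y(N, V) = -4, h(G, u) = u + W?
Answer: -10255 - 1740*sqrt(3) ≈ -13269.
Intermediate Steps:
h(G, u) = -3 + u (h(G, u) = u - 3 = -3 + u)
F(R) = (-4 + R)**2 (F(R) = (R - 4)**2 = (-4 + R)**2)
j(Q) = 2*Q
q = 10*sqrt(3) (q = sqrt(2*(-4 + (-3 - 5))**2 + 12) = sqrt(2*(-4 - 8)**2 + 12) = sqrt(2*(-12)**2 + 12) = sqrt(2*144 + 12) = sqrt(288 + 12) = sqrt(300) = 10*sqrt(3) ≈ 17.320)
-10255 - 174*q = -10255 - 1740*sqrt(3)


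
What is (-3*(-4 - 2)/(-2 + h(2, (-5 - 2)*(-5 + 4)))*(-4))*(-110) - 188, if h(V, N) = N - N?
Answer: -4148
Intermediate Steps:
h(V, N) = 0
(-3*(-4 - 2)/(-2 + h(2, (-5 - 2)*(-5 + 4)))*(-4))*(-110) - 188 = (-3*(-4 - 2)/(-2 + 0)*(-4))*(-110) - 188 = (-(-18)/(-2)*(-4))*(-110) - 188 = (-(-18)*(-1)/2*(-4))*(-110) - 188 = (-3*3*(-4))*(-110) - 188 = -9*(-4)*(-110) - 188 = 36*(-110) - 188 = -3960 - 188 = -4148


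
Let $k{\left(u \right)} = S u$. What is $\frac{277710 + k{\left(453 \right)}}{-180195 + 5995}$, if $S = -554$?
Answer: $- \frac{6687}{43550} \approx -0.15355$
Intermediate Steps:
$k{\left(u \right)} = - 554 u$
$\frac{277710 + k{\left(453 \right)}}{-180195 + 5995} = \frac{277710 - 250962}{-180195 + 5995} = \frac{277710 - 250962}{-174200} = 26748 \left(- \frac{1}{174200}\right) = - \frac{6687}{43550}$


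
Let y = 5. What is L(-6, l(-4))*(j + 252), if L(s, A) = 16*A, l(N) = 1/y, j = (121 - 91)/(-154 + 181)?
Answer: 36448/45 ≈ 809.96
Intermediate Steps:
j = 10/9 (j = 30/27 = 30*(1/27) = 10/9 ≈ 1.1111)
l(N) = ⅕ (l(N) = 1/5 = ⅕)
L(-6, l(-4))*(j + 252) = (16*(⅕))*(10/9 + 252) = (16/5)*(2278/9) = 36448/45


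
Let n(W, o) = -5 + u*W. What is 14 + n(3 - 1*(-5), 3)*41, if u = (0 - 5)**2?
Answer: 8009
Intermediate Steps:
u = 25 (u = (-5)**2 = 25)
n(W, o) = -5 + 25*W
14 + n(3 - 1*(-5), 3)*41 = 14 + (-5 + 25*(3 - 1*(-5)))*41 = 14 + (-5 + 25*(3 + 5))*41 = 14 + (-5 + 25*8)*41 = 14 + (-5 + 200)*41 = 14 + 195*41 = 14 + 7995 = 8009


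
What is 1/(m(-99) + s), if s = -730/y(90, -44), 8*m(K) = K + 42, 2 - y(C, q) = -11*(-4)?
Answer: 168/1723 ≈ 0.097504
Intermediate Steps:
y(C, q) = -42 (y(C, q) = 2 - (-11)*(-4) = 2 - 1*44 = 2 - 44 = -42)
m(K) = 21/4 + K/8 (m(K) = (K + 42)/8 = (42 + K)/8 = 21/4 + K/8)
s = 365/21 (s = -730/(-42) = -730*(-1/42) = 365/21 ≈ 17.381)
1/(m(-99) + s) = 1/((21/4 + (⅛)*(-99)) + 365/21) = 1/((21/4 - 99/8) + 365/21) = 1/(-57/8 + 365/21) = 1/(1723/168) = 168/1723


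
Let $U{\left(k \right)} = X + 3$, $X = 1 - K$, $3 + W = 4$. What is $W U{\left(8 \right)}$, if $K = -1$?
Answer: $5$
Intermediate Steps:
$W = 1$ ($W = -3 + 4 = 1$)
$X = 2$ ($X = 1 - -1 = 1 + 1 = 2$)
$U{\left(k \right)} = 5$ ($U{\left(k \right)} = 2 + 3 = 5$)
$W U{\left(8 \right)} = 1 \cdot 5 = 5$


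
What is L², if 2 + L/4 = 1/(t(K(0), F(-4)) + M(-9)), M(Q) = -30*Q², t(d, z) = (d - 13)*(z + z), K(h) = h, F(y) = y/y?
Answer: 24137569/376996 ≈ 64.026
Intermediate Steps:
F(y) = 1
t(d, z) = 2*z*(-13 + d) (t(d, z) = (-13 + d)*(2*z) = 2*z*(-13 + d))
L = -4913/614 (L = -8 + 4/(2*1*(-13 + 0) - 30*(-9)²) = -8 + 4/(2*1*(-13) - 30*81) = -8 + 4/(-26 - 2430) = -8 + 4/(-2456) = -8 + 4*(-1/2456) = -8 - 1/614 = -4913/614 ≈ -8.0016)
L² = (-4913/614)² = 24137569/376996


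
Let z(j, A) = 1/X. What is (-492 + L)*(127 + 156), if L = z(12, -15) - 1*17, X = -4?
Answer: -576471/4 ≈ -1.4412e+5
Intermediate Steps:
z(j, A) = -1/4 (z(j, A) = 1/(-4) = -1/4)
L = -69/4 (L = -1/4 - 1*17 = -1/4 - 17 = -69/4 ≈ -17.250)
(-492 + L)*(127 + 156) = (-492 - 69/4)*(127 + 156) = -2037/4*283 = -576471/4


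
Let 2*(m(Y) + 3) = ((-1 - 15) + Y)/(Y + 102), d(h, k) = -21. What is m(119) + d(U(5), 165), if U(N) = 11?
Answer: -10505/442 ≈ -23.767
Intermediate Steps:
m(Y) = -3 + (-16 + Y)/(2*(102 + Y)) (m(Y) = -3 + (((-1 - 15) + Y)/(Y + 102))/2 = -3 + ((-16 + Y)/(102 + Y))/2 = -3 + (-16 + Y)/(2*(102 + Y)))
m(119) + d(U(5), 165) = (-628 - 5*119)/(2*(102 + 119)) - 21 = (1/2)*(-628 - 595)/221 - 21 = (1/2)*(1/221)*(-1223) - 21 = -1223/442 - 21 = -10505/442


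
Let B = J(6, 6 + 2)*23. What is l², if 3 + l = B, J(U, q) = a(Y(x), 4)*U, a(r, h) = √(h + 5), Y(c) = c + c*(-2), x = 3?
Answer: 168921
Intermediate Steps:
Y(c) = -c (Y(c) = c - 2*c = -c)
a(r, h) = √(5 + h)
J(U, q) = 3*U (J(U, q) = √(5 + 4)*U = √9*U = 3*U)
B = 414 (B = (3*6)*23 = 18*23 = 414)
l = 411 (l = -3 + 414 = 411)
l² = 411² = 168921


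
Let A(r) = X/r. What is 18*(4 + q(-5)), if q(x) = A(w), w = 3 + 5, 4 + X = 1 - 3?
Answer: 117/2 ≈ 58.500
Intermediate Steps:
X = -6 (X = -4 + (1 - 3) = -4 - 2 = -6)
w = 8
A(r) = -6/r
q(x) = -3/4 (q(x) = -6/8 = -6*1/8 = -3/4)
18*(4 + q(-5)) = 18*(4 - 3/4) = 18*(13/4) = 117/2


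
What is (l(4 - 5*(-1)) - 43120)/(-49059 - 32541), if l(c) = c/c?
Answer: 14373/27200 ≈ 0.52842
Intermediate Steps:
l(c) = 1
(l(4 - 5*(-1)) - 43120)/(-49059 - 32541) = (1 - 43120)/(-49059 - 32541) = -43119/(-81600) = -43119*(-1/81600) = 14373/27200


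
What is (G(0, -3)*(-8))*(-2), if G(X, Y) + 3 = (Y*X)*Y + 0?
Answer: -48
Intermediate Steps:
G(X, Y) = -3 + X*Y² (G(X, Y) = -3 + ((Y*X)*Y + 0) = -3 + ((X*Y)*Y + 0) = -3 + (X*Y² + 0) = -3 + X*Y²)
(G(0, -3)*(-8))*(-2) = ((-3 + 0*(-3)²)*(-8))*(-2) = ((-3 + 0*9)*(-8))*(-2) = ((-3 + 0)*(-8))*(-2) = -3*(-8)*(-2) = 24*(-2) = -48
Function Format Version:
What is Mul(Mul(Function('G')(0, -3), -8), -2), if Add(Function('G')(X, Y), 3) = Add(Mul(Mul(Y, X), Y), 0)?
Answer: -48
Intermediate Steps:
Function('G')(X, Y) = Add(-3, Mul(X, Pow(Y, 2))) (Function('G')(X, Y) = Add(-3, Add(Mul(Mul(Y, X), Y), 0)) = Add(-3, Add(Mul(Mul(X, Y), Y), 0)) = Add(-3, Add(Mul(X, Pow(Y, 2)), 0)) = Add(-3, Mul(X, Pow(Y, 2))))
Mul(Mul(Function('G')(0, -3), -8), -2) = Mul(Mul(Add(-3, Mul(0, Pow(-3, 2))), -8), -2) = Mul(Mul(Add(-3, Mul(0, 9)), -8), -2) = Mul(Mul(Add(-3, 0), -8), -2) = Mul(Mul(-3, -8), -2) = Mul(24, -2) = -48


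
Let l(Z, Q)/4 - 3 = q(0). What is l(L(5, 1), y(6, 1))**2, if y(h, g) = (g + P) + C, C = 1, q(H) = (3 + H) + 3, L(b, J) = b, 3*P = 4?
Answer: 1296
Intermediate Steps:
P = 4/3 (P = (1/3)*4 = 4/3 ≈ 1.3333)
q(H) = 6 + H
y(h, g) = 7/3 + g (y(h, g) = (g + 4/3) + 1 = (4/3 + g) + 1 = 7/3 + g)
l(Z, Q) = 36 (l(Z, Q) = 12 + 4*(6 + 0) = 12 + 4*6 = 12 + 24 = 36)
l(L(5, 1), y(6, 1))**2 = 36**2 = 1296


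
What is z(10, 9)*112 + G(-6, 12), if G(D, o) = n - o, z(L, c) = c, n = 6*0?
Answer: 996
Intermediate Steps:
n = 0
G(D, o) = -o (G(D, o) = 0 - o = -o)
z(10, 9)*112 + G(-6, 12) = 9*112 - 1*12 = 1008 - 12 = 996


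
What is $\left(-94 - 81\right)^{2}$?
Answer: $30625$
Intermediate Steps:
$\left(-94 - 81\right)^{2} = \left(-175\right)^{2} = 30625$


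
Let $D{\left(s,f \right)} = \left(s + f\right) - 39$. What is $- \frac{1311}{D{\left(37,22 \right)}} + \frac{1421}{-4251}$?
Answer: $- \frac{5601481}{85020} \approx -65.884$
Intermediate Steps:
$D{\left(s,f \right)} = -39 + f + s$ ($D{\left(s,f \right)} = \left(f + s\right) - 39 = -39 + f + s$)
$- \frac{1311}{D{\left(37,22 \right)}} + \frac{1421}{-4251} = - \frac{1311}{-39 + 22 + 37} + \frac{1421}{-4251} = - \frac{1311}{20} + 1421 \left(- \frac{1}{4251}\right) = \left(-1311\right) \frac{1}{20} - \frac{1421}{4251} = - \frac{1311}{20} - \frac{1421}{4251} = - \frac{5601481}{85020}$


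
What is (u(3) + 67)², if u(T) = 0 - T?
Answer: 4096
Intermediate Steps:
u(T) = -T
(u(3) + 67)² = (-1*3 + 67)² = (-3 + 67)² = 64² = 4096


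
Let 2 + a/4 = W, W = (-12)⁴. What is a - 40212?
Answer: 42724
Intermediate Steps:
W = 20736
a = 82936 (a = -8 + 4*20736 = -8 + 82944 = 82936)
a - 40212 = 82936 - 40212 = 42724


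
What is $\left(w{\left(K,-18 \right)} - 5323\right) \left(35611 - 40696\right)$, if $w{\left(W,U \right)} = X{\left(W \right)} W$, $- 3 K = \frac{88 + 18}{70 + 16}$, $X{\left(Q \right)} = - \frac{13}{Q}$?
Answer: $27133560$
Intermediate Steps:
$K = - \frac{53}{129}$ ($K = - \frac{\left(88 + 18\right) \frac{1}{70 + 16}}{3} = - \frac{106 \cdot \frac{1}{86}}{3} = \left(- \frac{1}{3}\right) \frac{53}{43} = - \frac{53}{129} \approx -0.41085$)
$w{\left(W,U \right)} = -13$ ($w{\left(W,U \right)} = - \frac{13}{W} W = -13$)
$\left(w{\left(K,-18 \right)} - 5323\right) \left(35611 - 40696\right) = \left(-13 - 5323\right) \left(35611 - 40696\right) = \left(-5336\right) \left(-5085\right) = 27133560$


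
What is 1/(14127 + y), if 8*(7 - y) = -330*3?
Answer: 4/57031 ≈ 7.0137e-5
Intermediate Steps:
y = 523/4 (y = 7 - (-165)*3/4 = 7 - 1/8*(-990) = 7 + 495/4 = 523/4 ≈ 130.75)
1/(14127 + y) = 1/(14127 + 523/4) = 1/(57031/4) = 4/57031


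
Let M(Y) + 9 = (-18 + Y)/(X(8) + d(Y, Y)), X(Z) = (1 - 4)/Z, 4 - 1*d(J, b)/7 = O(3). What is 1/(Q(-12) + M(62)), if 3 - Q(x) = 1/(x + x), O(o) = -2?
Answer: -2664/13057 ≈ -0.20403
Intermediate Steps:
d(J, b) = 42 (d(J, b) = 28 - 7*(-2) = 28 + 14 = 42)
X(Z) = -3/Z
Q(x) = 3 - 1/(2*x) (Q(x) = 3 - 1/(x + x) = 3 - 1/(2*x))
M(Y) = -349/37 + 8*Y/333 (M(Y) = -9 + (-18 + Y)/(-3/8 + 42) = -9 + (-18 + Y)/(333/8) = -9 + (-18 + Y)*(8/333) = -9 + (-16/37 + 8*Y/333) = -349/37 + 8*Y/333)
1/(Q(-12) + M(62)) = 1/((3 - ½/(-12)) + (-349/37 + (8/333)*62)) = 1/((3 - ½*(-1/12)) + (-349/37 + 496/333)) = 1/((3 + 1/24) - 2645/333) = 1/(73/24 - 2645/333) = 1/(-13057/2664) = -2664/13057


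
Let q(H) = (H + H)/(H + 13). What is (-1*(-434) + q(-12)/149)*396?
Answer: 25598232/149 ≈ 1.7180e+5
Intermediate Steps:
q(H) = 2*H/(13 + H) (q(H) = (2*H)/(13 + H) = 2*H/(13 + H))
(-1*(-434) + q(-12)/149)*396 = (-1*(-434) + (2*(-12)/(13 - 12))/149)*396 = (434 + (2*(-12)/1)*(1/149))*396 = (434 + (2*(-12)*1)*(1/149))*396 = (434 - 24*1/149)*396 = (434 - 24/149)*396 = (64642/149)*396 = 25598232/149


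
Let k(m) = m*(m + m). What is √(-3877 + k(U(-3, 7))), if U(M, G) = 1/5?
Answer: I*√96923/5 ≈ 62.265*I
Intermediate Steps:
U(M, G) = ⅕
k(m) = 2*m² (k(m) = m*(2*m) = 2*m²)
√(-3877 + k(U(-3, 7))) = √(-3877 + 2*(⅕)²) = √(-3877 + 2*(1/25)) = √(-3877 + 2/25) = √(-96923/25) = I*√96923/5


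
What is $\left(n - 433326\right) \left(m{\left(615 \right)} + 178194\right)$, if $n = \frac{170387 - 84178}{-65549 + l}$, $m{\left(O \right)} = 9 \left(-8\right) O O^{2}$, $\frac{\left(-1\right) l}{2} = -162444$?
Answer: $\frac{1882068688724771035830}{259339} \approx 7.2572 \cdot 10^{15}$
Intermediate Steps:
$l = 324888$ ($l = \left(-2\right) \left(-162444\right) = 324888$)
$m{\left(O \right)} = - 72 O^{3}$ ($m{\left(O \right)} = - 72 O O^{2} = - 72 O^{3}$)
$n = \frac{86209}{259339}$ ($n = \frac{170387 - 84178}{-65549 + 324888} = \frac{86209}{259339} \approx 0.33242$)
$\left(n - 433326\right) \left(m{\left(615 \right)} + 178194\right) = \left(\frac{86209}{259339} - 433326\right) \left(- 72 \cdot 615^{3} + 178194\right) = - \frac{112378245305 \left(\left(-72\right) 232608375 + 178194\right)}{259339} = - \frac{112378245305 \left(-16747803000 + 178194\right)}{259339} = \left(- \frac{112378245305}{259339}\right) \left(-16747624806\right) = \frac{1882068688724771035830}{259339}$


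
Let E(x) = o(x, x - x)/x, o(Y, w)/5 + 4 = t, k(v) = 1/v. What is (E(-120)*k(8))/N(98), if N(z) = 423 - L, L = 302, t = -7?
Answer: 1/2112 ≈ 0.00047348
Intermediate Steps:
o(Y, w) = -55 (o(Y, w) = -20 + 5*(-7) = -20 - 35 = -55)
N(z) = 121 (N(z) = 423 - 1*302 = 423 - 302 = 121)
E(x) = -55/x
(E(-120)*k(8))/N(98) = (-55/(-120)/8)/121 = (-55*(-1/120)*(⅛))*(1/121) = ((11/24)*(⅛))*(1/121) = (11/192)*(1/121) = 1/2112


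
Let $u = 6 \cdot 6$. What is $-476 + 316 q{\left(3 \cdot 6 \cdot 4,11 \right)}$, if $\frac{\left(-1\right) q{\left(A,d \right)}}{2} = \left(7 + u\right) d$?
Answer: $-299412$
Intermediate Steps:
$u = 36$
$q{\left(A,d \right)} = - 86 d$ ($q{\left(A,d \right)} = - 2 \left(7 + 36\right) d = - 2 \cdot 43 d = - 86 d$)
$-476 + 316 q{\left(3 \cdot 6 \cdot 4,11 \right)} = -476 + 316 \left(\left(-86\right) 11\right) = -476 + 316 \left(-946\right) = -476 - 298936 = -299412$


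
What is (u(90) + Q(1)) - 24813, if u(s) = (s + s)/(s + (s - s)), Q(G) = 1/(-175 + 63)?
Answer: -2778833/112 ≈ -24811.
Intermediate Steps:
Q(G) = -1/112 (Q(G) = 1/(-112) = -1/112)
u(s) = 2 (u(s) = (2*s)/(s + 0) = (2*s)/s = 2)
(u(90) + Q(1)) - 24813 = (2 - 1/112) - 24813 = 223/112 - 24813 = -2778833/112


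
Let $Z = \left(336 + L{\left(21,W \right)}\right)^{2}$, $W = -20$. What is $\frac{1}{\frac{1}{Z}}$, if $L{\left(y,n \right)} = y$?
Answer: $127449$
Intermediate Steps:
$Z = 127449$ ($Z = \left(336 + 21\right)^{2} = 357^{2} = 127449$)
$\frac{1}{\frac{1}{Z}} = \frac{1}{\frac{1}{127449}} = 127449$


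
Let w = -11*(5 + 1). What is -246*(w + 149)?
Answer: -20418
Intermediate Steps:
w = -66 (w = -11*6 = -66)
-246*(w + 149) = -246*(-66 + 149) = -246*83 = -20418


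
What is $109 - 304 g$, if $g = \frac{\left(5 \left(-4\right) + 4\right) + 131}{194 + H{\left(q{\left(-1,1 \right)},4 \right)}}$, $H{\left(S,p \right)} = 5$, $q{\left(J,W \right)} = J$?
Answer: $- \frac{13269}{199} \approx -66.678$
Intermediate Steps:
$g = \frac{115}{199}$ ($g = \frac{\left(5 \left(-4\right) + 4\right) + 131}{194 + 5} = \frac{\left(-20 + 4\right) + 131}{199} = \left(-16 + 131\right) \frac{1}{199} = 115 \cdot \frac{1}{199} = \frac{115}{199} \approx 0.57789$)
$109 - 304 g = 109 - \frac{34960}{199} = - \frac{13269}{199}$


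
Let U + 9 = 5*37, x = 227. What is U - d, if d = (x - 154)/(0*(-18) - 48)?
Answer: 8521/48 ≈ 177.52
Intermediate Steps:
U = 176 (U = -9 + 5*37 = -9 + 185 = 176)
d = -73/48 (d = (227 - 154)/(0*(-18) - 48) = 73/(0 - 48) = 73/(-48) = 73*(-1/48) = -73/48 ≈ -1.5208)
U - d = 176 - 1*(-73/48) = 176 + 73/48 = 8521/48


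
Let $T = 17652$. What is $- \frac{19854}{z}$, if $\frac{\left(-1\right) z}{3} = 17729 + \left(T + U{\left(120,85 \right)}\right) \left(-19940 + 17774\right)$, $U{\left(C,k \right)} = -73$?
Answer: $- \frac{6618}{38058385} \approx -0.00017389$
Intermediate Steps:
$z = 114175155$ ($z = - 3 \left(17729 + \left(17652 - 73\right) \left(-19940 + 17774\right)\right) = - 3 \left(17729 + 17579 \left(-2166\right)\right) = - 3 \left(17729 - 38076114\right) = \left(-3\right) \left(-38058385\right) = 114175155$)
$- \frac{19854}{z} = - \frac{19854}{114175155} = \left(-19854\right) \frac{1}{114175155} = - \frac{6618}{38058385}$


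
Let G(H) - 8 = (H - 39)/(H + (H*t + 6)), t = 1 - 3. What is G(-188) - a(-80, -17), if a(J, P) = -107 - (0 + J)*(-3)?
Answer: 68643/194 ≈ 353.83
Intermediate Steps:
t = -2
G(H) = 8 + (-39 + H)/(6 - H) (G(H) = 8 + (H - 39)/(H + (H*(-2) + 6)) = 8 + (-39 + H)/(H + (-2*H + 6)) = 8 + (-39 + H)/(H + (6 - 2*H)) = 8 + (-39 + H)/(6 - H))
a(J, P) = -107 + 3*J (a(J, P) = -107 - J*(-3) = -107 - (-3)*J = -107 + 3*J)
G(-188) - a(-80, -17) = (9 - 7*(-188))/(6 - 1*(-188)) - (-107 + 3*(-80)) = (9 + 1316)/(6 + 188) - (-107 - 240) = 1325/194 - 1*(-347) = (1/194)*1325 + 347 = 1325/194 + 347 = 68643/194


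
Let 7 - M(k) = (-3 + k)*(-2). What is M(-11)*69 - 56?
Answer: -1505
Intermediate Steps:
M(k) = 1 + 2*k (M(k) = 7 - (-3 + k)*(-2) = 7 - (6 - 2*k) = 7 + (-6 + 2*k) = 1 + 2*k)
M(-11)*69 - 56 = (1 + 2*(-11))*69 - 56 = (1 - 22)*69 - 56 = -21*69 - 56 = -1449 - 56 = -1505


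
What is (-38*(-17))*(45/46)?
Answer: 14535/23 ≈ 631.96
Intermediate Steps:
(-38*(-17))*(45/46) = 646*(45*(1/46)) = 646*(45/46) = 14535/23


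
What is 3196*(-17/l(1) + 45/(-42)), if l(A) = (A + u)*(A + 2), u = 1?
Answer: -262072/21 ≈ -12480.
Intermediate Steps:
l(A) = (1 + A)*(2 + A) (l(A) = (A + 1)*(A + 2) = (1 + A)*(2 + A))
3196*(-17/l(1) + 45/(-42)) = 3196*(-17/(2 + 1² + 3*1) + 45/(-42)) = 3196*(-17/(2 + 1 + 3) + 45*(-1/42)) = 3196*(-17/6 - 15/14) = 3196*(-82/21) = -262072/21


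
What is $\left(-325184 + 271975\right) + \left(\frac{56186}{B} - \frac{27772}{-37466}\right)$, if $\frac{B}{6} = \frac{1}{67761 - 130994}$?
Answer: $- \frac{254048694010}{429} \approx -5.9219 \cdot 10^{8}$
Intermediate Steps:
$B = - \frac{6}{63233}$ ($B = \frac{6}{67761 - 130994} = \frac{6}{-63233} = 6 \left(- \frac{1}{63233}\right) = - \frac{6}{63233} \approx -9.4887 \cdot 10^{-5}$)
$\left(-325184 + 271975\right) + \left(\frac{56186}{B} - \frac{27772}{-37466}\right) = \left(-325184 + 271975\right) + \left(\frac{56186}{- \frac{6}{63233}} - \frac{27772}{-37466}\right) = -53209 + \left(56186 \left(- \frac{63233}{6}\right) - - \frac{106}{143}\right) = -53209 + \left(- \frac{1776404669}{3} + \frac{106}{143}\right) = -53209 - \frac{254025867349}{429} = - \frac{254048694010}{429}$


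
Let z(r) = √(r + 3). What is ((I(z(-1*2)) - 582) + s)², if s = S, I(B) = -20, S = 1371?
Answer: 591361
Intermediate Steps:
z(r) = √(3 + r)
s = 1371
((I(z(-1*2)) - 582) + s)² = ((-20 - 582) + 1371)² = (-602 + 1371)² = 769² = 591361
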